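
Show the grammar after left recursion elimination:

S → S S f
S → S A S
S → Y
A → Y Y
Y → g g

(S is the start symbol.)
S is directly left-recursive. The standard transformation for
  A → A α₁ | ... | A α_m | β₁ | ... | β_n
is
  A  → β₁ A' | ... | β_n A'
  A' → α₁ A' | ... | α_m A' | ε

S → Y becomes S → Y S'
S → S S f becomes S' → S f S'
S → S A S becomes S' → A S S'
Add S' → ε

Productions for other non-terminals are unchanged:
  A → Y Y
  Y → g g

Resulting grammar:
S → Y S'
S' → S f S'
S' → A S S'
S' → ε
A → Y Y
Y → g g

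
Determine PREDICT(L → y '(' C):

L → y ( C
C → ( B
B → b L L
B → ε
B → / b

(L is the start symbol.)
PREDICT(L → y '(' C) = (FIRST(RHS) \ {ε}) ∪ (FOLLOW(L) if ε ∈ FIRST(RHS), i.e. RHS ⇒* ε)
FIRST(y '(' C) = { 'y' }
ε ∉ FIRST(y '(' C), so FOLLOW(L) is not added.
PREDICT(L → y '(' C) = { 'y' }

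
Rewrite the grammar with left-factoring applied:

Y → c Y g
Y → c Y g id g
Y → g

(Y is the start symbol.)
Y → c Y g Y'
Y' → ε
Y' → id g
Y → g

Left-factoring transforms A → αβ₁ | αβ₂ into A → αA' and A' → β₁ | β₂
(α is the longest common prefix among the alternatives). Repeat until
no nonterminal has two alternatives with a common prefix.

Round 1: Y has alternatives sharing prefix 'c Y g'. Introduce Y': Y → c Y g Y'
  Add: Y' → ε
  Add: Y' → id g

No remaining common prefixes — done.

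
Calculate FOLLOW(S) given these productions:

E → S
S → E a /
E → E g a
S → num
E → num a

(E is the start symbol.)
To compute FOLLOW(S), find every occurrence of S on a right-hand side N → α S β: add FIRST(β) \ {ε}, and if β is empty or nullable also add FOLLOW(N). Iterate to a fixed point.

In E → S: S is at the end, add FOLLOW(E)

The FOLLOW sets referred to above (computed the same way, to a fixed point):
  FOLLOW(E) = { $, 'a', 'g' }

Taking the union: FOLLOW(S) = { $, 'a', 'g' }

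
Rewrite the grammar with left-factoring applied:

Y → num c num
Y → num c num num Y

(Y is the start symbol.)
Left-factoring transforms A → αβ₁ | αβ₂ into A → αA' and A' → β₁ | β₂
(α is the longest common prefix among the alternatives). Repeat until
no nonterminal has two alternatives with a common prefix.

Round 1: Y has alternatives sharing prefix 'num c num'. Introduce Y': Y → num c num Y'
  Add: Y' → ε
  Add: Y' → num Y

No remaining common prefixes — done.

Resulting grammar:
Y → num c num Y'
Y' → ε
Y' → num Y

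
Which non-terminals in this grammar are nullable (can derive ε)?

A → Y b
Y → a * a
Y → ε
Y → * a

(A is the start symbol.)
ε-productions: Y → ε
So Y is immediately nullable.
No further non-terminal can be added: every production for the remaining non-terminals contains a terminal or a non-nullable non-terminal.
Nullable = { 'Y' }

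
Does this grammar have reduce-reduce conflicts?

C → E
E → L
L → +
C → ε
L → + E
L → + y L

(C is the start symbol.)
No reduce-reduce conflicts

Augment with C' → C and build the canonical LR(0) collection (I0 = CLOSURE({[C' → . C]}), then GOTO on every symbol after a dot until no new states appear). It has 8 states:
  I0: { [C → . E], [C → .], [C' → . C], [E → . L], [L → . + E], [L → . + y L], [L → . +] }  — shift, reduce
  I1: { [E → . L], [L → + . E], [L → + . y L], [L → + .], [L → . + E], [L → . + y L], [L → . +] }  — shift, reduce
  I2: { [C' → C .] }  — accept
  I3: { [C → E .] }  — reduce
  I4: { [E → L .] }  — reduce
  I5: { [L → + E .] }  — reduce
  I6: { [L → + y . L], [L → . + E], [L → . + y L], [L → . +] }  — shift
  I7: { [L → + y L .] }  — reduce

No state contains more than one complete item.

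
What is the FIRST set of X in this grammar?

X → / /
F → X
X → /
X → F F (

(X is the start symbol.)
{ '/' }

To compute FIRST(X), examine every production with X on the left-hand side, reading each right-hand side left to right until a non-nullable symbol is reached.

FIRST sets of the other non-terminals involved (by the same procedure, iterated to a fixed point):
  FIRST(F) = { '/' }

From X → / /:
  - '/' is a terminal: add '/' and stop
From X → /:
  - '/' is a terminal: add '/' and stop
From X → F F (:
  - F is a non-terminal: add FIRST(F) \ {ε} = { '/' }
    F is not nullable, so stop

Collecting: FIRST(X) = { '/' }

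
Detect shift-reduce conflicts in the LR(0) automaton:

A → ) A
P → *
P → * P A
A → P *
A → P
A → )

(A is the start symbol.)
Yes — I1: [A → ) .] vs [A → . )]; I2: [P → * .] vs [P → . *]; I4: [A → P .] vs [A → P . *]

A shift-reduce conflict occurs when an LR(0) state has both:
  - a complete (reduce) item [A → α .] (dot at the end), and
  - a shift item [B → β . c γ] (dot before a terminal).

Augment with A' → A and build the canonical LR(0) collection (I0 = CLOSURE({[A' → . A]}), then GOTO on every symbol after a dot until no new states appear). It has 9 states:
  I0: { [A → . ) A], [A → . )], [A → . P *], [A → . P], [A' → . A], [P → . * P A], [P → . *] }  — shift
  I1: { [A → ) . A], [A → ) .], [A → . ) A], [A → . )], [A → . P *], [A → . P], [P → . * P A], [P → . *] }  — shift, reduce
  I2: { [P → * . P A], [P → * .], [P → . * P A], [P → . *] }  — shift, reduce
  I3: { [A' → A .] }  — accept
  I4: { [A → P . *], [A → P .] }  — shift, reduce
  I5: { [A → P * .] }  — reduce
  I6: { [A → . ) A], [A → . )], [A → . P *], [A → . P], [P → * P . A], [P → . * P A], [P → . *] }  — shift
  I7: { [P → * P A .] }  — reduce
  I8: { [A → ) A .] }  — reduce

I1 contains reduce item [A → ) .] and shift items [A → . )], [A → . ) A], [P → . *], [P → . * P A] — shift-reduce conflict.
I2 contains reduce item [P → * .] and shift items [P → . *], [P → . * P A] — shift-reduce conflict.
I4 contains reduce item [A → P .] and shift item [A → P . *] — shift-reduce conflict.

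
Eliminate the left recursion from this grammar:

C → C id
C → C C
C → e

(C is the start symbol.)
C → e C'
C' → id C'
C' → C C'
C' → ε

C is directly left-recursive. The standard transformation for
  A → A α₁ | ... | A α_m | β₁ | ... | β_n
is
  A  → β₁ A' | ... | β_n A'
  A' → α₁ A' | ... | α_m A' | ε

C → e becomes C → e C'
C → C id becomes C' → id C'
C → C C becomes C' → C C'
Add C' → ε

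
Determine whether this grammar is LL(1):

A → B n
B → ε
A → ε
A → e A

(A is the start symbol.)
A grammar is LL(1) if for each non-terminal N with multiple productions, the predict sets of those productions are pairwise disjoint, where PREDICT(N → α) = (FIRST(α) \ {ε}) ∪ (FOLLOW(N) if α ⇒* ε).

Relevant sets:
  FIRST(B) = { ε }
  FOLLOW(A) = { $ }

For A:
  PREDICT(A → B n) = { 'n' }
  PREDICT(A → ε) = { $ }
  PREDICT(A → e A) = { 'e' }
B has a single production, so nothing to check there.

All predict sets are disjoint. The grammar IS LL(1).

Answer: Yes, the grammar is LL(1).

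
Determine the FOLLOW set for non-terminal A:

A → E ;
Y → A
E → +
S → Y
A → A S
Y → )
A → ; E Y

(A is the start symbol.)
A is the start symbol, so $ ∈ FOLLOW(A).
In Y → A: A is at the end, add FOLLOW(Y)
In A → A S: A is followed by S, add FIRST(S) \ {ε} = { ')', '+', ';' }

The FOLLOW sets referred to above (computed the same way, to a fixed point):
  FOLLOW(Y) = { $, ')', '+', ';' }

Taking the union: FOLLOW(A) = { $, ')', '+', ';' }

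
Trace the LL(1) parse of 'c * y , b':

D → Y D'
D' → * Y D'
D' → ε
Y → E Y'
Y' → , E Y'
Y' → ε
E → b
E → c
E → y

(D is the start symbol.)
LL(1) parsing maintains a stack (initially the start symbol over $) and the input. At each step: if the stack top is a terminal, match it against the current input token; if it is a non-terminal N, replace it with the RHS of M[N, lookahead] (the unique production whose predict set contains the lookahead).

Stack is shown with the top on the left.

Stack        Input        Action
--------------------------------
D $          c * y , b $  output D → Y D'
Y D' $       c * y , b $  output Y → E Y'
E Y' D' $    c * y , b $  output E → c
c Y' D' $    c * y , b $  match 'c'
Y' D' $      * y , b $    output Y' → ε
D' $         * y , b $    output D' → * Y D'
* Y D' $     * y , b $    match '*'
Y D' $       y , b $      output Y → E Y'
E Y' D' $    y , b $      output E → y
y Y' D' $    y , b $      match 'y'
Y' D' $      , b $        output Y' → , E Y'
, E Y' D' $  , b $        match ','
E Y' D' $    b $          output E → b
b Y' D' $    b $          match 'b'
Y' D' $      $            output Y' → ε
D' $         $            output D' → ε
$            $            accept

The string is accepted.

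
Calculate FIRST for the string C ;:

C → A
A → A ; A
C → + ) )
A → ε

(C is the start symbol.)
FIRST sets of the non-terminals involved (from the grammar, by fixed-point iteration):
  FIRST(C) = { '+', ';', ε }

To compute FIRST(C ;), process the symbols left to right:
Symbol C is a non-terminal. Add FIRST(C) \ {ε} = { '+', ';' }
C is nullable (ε ∈ FIRST(C)), continue to the next symbol.
Symbol ; is a terminal. Add ';' and stop.
FIRST(C ;) = { '+', ';' }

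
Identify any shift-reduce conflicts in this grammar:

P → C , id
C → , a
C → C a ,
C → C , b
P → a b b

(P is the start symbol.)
No shift-reduce conflicts

Augment with P' → P and build the canonical LR(0) collection (I0 = CLOSURE({[P' → . P]}), then GOTO on every symbol after a dot until no new states appear). It has 13 states:
  I0: { [C → . , a], [C → . C , b], [C → . C a ,], [P → . C , id], [P → . a b b], [P' → . P] }  — shift
  I1: { [C → , . a] }  — shift
  I2: { [C → C . , b], [C → C . a ,], [P → C . , id] }  — shift
  I3: { [P' → P .] }  — accept
  I4: { [P → a . b b] }  — shift
  I5: { [P → a b . b] }  — shift
  I6: { [P → a b b .] }  — reduce
  I7: { [C → C , . b], [P → C , . id] }  — shift
  I8: { [C → C a . ,] }  — shift
  I9: { [C → C a , .] }  — reduce
  I10: { [C → C , b .] }  — reduce
  I11: { [P → C , id .] }  — reduce
  I12: { [C → , a .] }  — reduce

No state contains both a complete item and a shift item.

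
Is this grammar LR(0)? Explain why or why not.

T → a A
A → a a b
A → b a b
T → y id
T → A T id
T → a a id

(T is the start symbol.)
Yes, the grammar is LR(0)

A grammar is LR(0) if no state in the canonical LR(0) collection has:
  - both a shift item (dot before a terminal) and a complete item (shift-reduce conflict), or
  - two or more complete items (reduce-reduce conflict; the accept item [T' → T .] counts as a complete item here).

Augment with T' → T and build the canonical LR(0) collection (I0 = CLOSURE({[T' → . T]}), then GOTO on every symbol after a dot until no new states appear). It has 16 states:
  I0: { [A → . a a b], [A → . b a b], [T → . A T id], [T → . a A], [T → . a a id], [T → . y id], [T' → . T] }  — shift
  I1: { [A → . a a b], [A → . b a b], [T → . A T id], [T → . a A], [T → . a a id], [T → . y id], [T → A . T id] }  — shift
  I2: { [T' → T .] }  — accept
  I3: { [A → . a a b], [A → . b a b], [A → a . a b], [T → a . A], [T → a . a id] }  — shift
  I4: { [A → b . a b] }  — shift
  I5: { [T → y . id] }  — shift
  I6: { [T → y id .] }  — reduce
  I7: { [A → b a . b] }  — shift
  I8: { [A → b a b .] }  — reduce
  I9: { [T → a A .] }  — reduce
  I10: { [A → a . a b], [A → a a . b], [T → a a . id] }  — shift
  I11: { [A → a a . b] }  — shift
  I12: { [A → a a b .] }  — reduce
  I13: { [T → a a id .] }  — reduce
  I14: { [T → A T . id] }  — shift
  I15: { [T → A T id .] }  — reduce

Every state is either a pure shift/goto state or contains exactly one complete item and nothing to shift — no conflicts. The grammar is LR(0).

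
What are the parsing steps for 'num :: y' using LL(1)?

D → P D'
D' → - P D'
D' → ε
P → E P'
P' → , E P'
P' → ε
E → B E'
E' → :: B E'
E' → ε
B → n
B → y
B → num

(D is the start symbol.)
Stack is shown with the top on the left.

Stack            Input       Action
-----------------------------------
D $              num :: y $  output D → P D'
P D' $           num :: y $  output P → E P'
E P' D' $        num :: y $  output E → B E'
B E' P' D' $     num :: y $  output B → num
num E' P' D' $   num :: y $  match 'num'
E' P' D' $       :: y $      output E' → :: B E'
:: B E' P' D' $  :: y $      match '::'
B E' P' D' $     y $         output B → y
y E' P' D' $     y $         match 'y'
E' P' D' $       $           output E' → ε
P' D' $          $           output P' → ε
D' $             $           output D' → ε
$                $           accept

The string is accepted.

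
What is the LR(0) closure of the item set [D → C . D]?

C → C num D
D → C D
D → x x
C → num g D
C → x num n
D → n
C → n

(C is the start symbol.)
To compute CLOSURE, for each item [A → α.Bβ] where B is a non-terminal, add [B → .γ] for all productions B → γ; repeat for the newly added items until nothing changes.

Start with: [D → C . D]
  [D → C . D] has the dot before D: add [D → . C D], [D → . x x], [D → . n]
  [D → . C D] has the dot before C: add [C → . C num D], [C → . num g D], [C → . x num n], [C → . n]
No further items can be added.

CLOSURE = { [C → . C num D], [C → . n], [C → . num g D], [C → . x num n], [D → . C D], [D → . n], [D → . x x], [D → C . D] }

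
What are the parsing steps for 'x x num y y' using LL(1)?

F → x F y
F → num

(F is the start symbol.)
LL(1) parsing maintains a stack (initially the start symbol over $) and the input. At each step: if the stack top is a terminal, match it against the current input token; if it is a non-terminal N, replace it with the RHS of M[N, lookahead] (the unique production whose predict set contains the lookahead).

Stack is shown with the top on the left.

Stack      Input          Action
--------------------------------
F $        x x num y y $  output F → x F y
x F y $    x x num y y $  match 'x'
F y $      x num y y $    output F → x F y
x F y y $  x num y y $    match 'x'
F y y $    num y y $      output F → num
num y y $  num y y $      match 'num'
y y $      y y $          match 'y'
y $        y $            match 'y'
$          $              accept

The string is accepted.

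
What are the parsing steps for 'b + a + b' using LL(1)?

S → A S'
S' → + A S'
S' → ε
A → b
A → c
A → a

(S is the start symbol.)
LL(1) parsing maintains a stack (initially the start symbol over $) and the input. At each step: if the stack top is a terminal, match it against the current input token; if it is a non-terminal N, replace it with the RHS of M[N, lookahead] (the unique production whose predict set contains the lookahead).

Stack is shown with the top on the left.

Stack     Input        Action
-----------------------------
S $       b + a + b $  output S → A S'
A S' $    b + a + b $  output A → b
b S' $    b + a + b $  match 'b'
S' $      + a + b $    output S' → + A S'
+ A S' $  + a + b $    match '+'
A S' $    a + b $      output A → a
a S' $    a + b $      match 'a'
S' $      + b $        output S' → + A S'
+ A S' $  + b $        match '+'
A S' $    b $          output A → b
b S' $    b $          match 'b'
S' $      $            output S' → ε
$         $            accept

The string is accepted.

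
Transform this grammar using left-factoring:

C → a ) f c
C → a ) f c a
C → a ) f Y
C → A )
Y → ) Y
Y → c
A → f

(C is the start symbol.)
C → a ) f C'
C' → c C''
C'' → ε
C'' → a
C' → Y
C → A )
Y → ) Y
Y → c
A → f

Left-factoring transforms A → αβ₁ | αβ₂ into A → αA' and A' → β₁ | β₂
(α is the longest common prefix among the alternatives). Repeat until
no nonterminal has two alternatives with a common prefix.

Round 1: C has alternatives sharing prefix 'a ) f'. Introduce C': C → a ) f C'
  Add: C' → c
  Add: C' → c a
  Add: C' → Y

Round 2: C' has alternatives sharing prefix 'c'. Introduce C'': C' → c C''
  Add: C'' → ε
  Add: C'' → a

No remaining common prefixes — done.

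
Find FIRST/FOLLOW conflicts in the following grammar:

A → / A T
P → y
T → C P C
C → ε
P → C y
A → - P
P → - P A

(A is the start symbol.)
No FIRST/FOLLOW conflicts.

Nullable non-terminals: C.
C has a nullable alternative but only one production, so nothing to check.

A, P, T have no nullable alternative, so no FIRST/FOLLOW check is needed there.

No FIRST/FOLLOW conflicts found.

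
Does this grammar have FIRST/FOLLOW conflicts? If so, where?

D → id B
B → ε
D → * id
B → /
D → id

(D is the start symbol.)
No FIRST/FOLLOW conflicts.

A FIRST/FOLLOW conflict occurs when a non-terminal N has a nullable alternative N → β (β ⇒* ε) and another alternative N → α with FIRST(α) ∩ FOLLOW(N) ≠ ∅: on such a lookahead the parser cannot decide between expanding α and letting N vanish via β.

Nullable non-terminals: B.

B: nullable alternative(s) B → ε; FOLLOW(B) = { $ }
  B → ε: FIRST \ {ε} = { } — this is the only nullable alternative, skip
  B → /: FIRST \ {ε} = { '/' } — disjoint from FOLLOW(B)

D has no nullable alternative, so no FIRST/FOLLOW check is needed there.

No FIRST/FOLLOW conflicts found.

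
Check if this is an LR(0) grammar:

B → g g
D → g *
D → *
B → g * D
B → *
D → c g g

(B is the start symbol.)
Yes, the grammar is LR(0)

A grammar is LR(0) if no state in the canonical LR(0) collection has:
  - both a shift item (dot before a terminal) and a complete item (shift-reduce conflict), or
  - two or more complete items (reduce-reduce conflict; the accept item [B' → B .] counts as a complete item here).

Augment with B' → B and build the canonical LR(0) collection (I0 = CLOSURE({[B' → . B]}), then GOTO on every symbol after a dot until no new states appear). It has 13 states:
  I0: { [B → . *], [B → . g * D], [B → . g g], [B' → . B] }  — shift
  I1: { [B → * .] }  — reduce
  I2: { [B' → B .] }  — accept
  I3: { [B → g . * D], [B → g . g] }  — shift
  I4: { [B → g * . D], [D → . *], [D → . c g g], [D → . g *] }  — shift
  I5: { [B → g g .] }  — reduce
  I6: { [D → * .] }  — reduce
  I7: { [B → g * D .] }  — reduce
  I8: { [D → c . g g] }  — shift
  I9: { [D → g . *] }  — shift
  I10: { [D → g * .] }  — reduce
  I11: { [D → c g . g] }  — shift
  I12: { [D → c g g .] }  — reduce

Every state is either a pure shift/goto state or contains exactly one complete item and nothing to shift — no conflicts. The grammar is LR(0).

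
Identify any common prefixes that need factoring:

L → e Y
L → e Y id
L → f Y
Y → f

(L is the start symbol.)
Yes, L has productions with common prefix 'e Y'

Left-factoring is needed when two productions for the same non-terminal
share a common prefix on the right-hand side.

Productions for L:
  L → e Y
  L → e Y id
  L → f Y

Found common prefix 'e Y' in productions for L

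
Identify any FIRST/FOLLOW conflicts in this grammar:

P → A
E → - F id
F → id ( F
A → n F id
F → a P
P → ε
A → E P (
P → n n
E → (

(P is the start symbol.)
Yes. P → A with FOLLOW(P) on { '(' }

Nullable non-terminals: P.
FIRST sets used below: FIRST(A) = { '(', '-', 'n' }

P: nullable alternative(s) P → ε; FOLLOW(P) = { $, '(', 'id' }
  P → A: FIRST \ {ε} = { '(', '-', 'n' } — overlaps FOLLOW(P) on { '(' }: CONFLICT
  P → ε: FIRST \ {ε} = { } — this is the only nullable alternative, skip
  P → n n: FIRST \ {ε} = { 'n' } — disjoint from FOLLOW(P)

A, E, F have no nullable alternative, so no FIRST/FOLLOW check is needed there.

So the grammar has 1 FIRST/FOLLOW conflict (marked CONFLICT above).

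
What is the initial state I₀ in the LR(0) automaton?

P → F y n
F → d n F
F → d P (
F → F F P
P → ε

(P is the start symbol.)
First, augment the grammar with P' → P
I₀ = CLOSURE({ [P' → . P] }):
  [P' → . P] has the dot before P: add [P → . F y n], [P → .]
  [P → . F y n] has the dot before F: add [F → . d n F], [F → . d P (], [F → . F F P]
No further items can be added.

I₀ = { [F → . F F P], [F → . d P (], [F → . d n F], [P → . F y n], [P → .], [P' → . P] }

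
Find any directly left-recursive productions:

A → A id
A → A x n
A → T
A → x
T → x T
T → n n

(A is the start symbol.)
Yes, A is left-recursive

Direct left recursion occurs when N → N α for some non-terminal N (the right-hand side begins with the left-hand side itself).

A → A id: LEFT RECURSIVE (starts with A)
A → A x n: LEFT RECURSIVE (starts with A)
A → T: starts with T
A → x: starts with x
T → x T: starts with x
T → n n: starts with n

The grammar has direct left recursion on: A.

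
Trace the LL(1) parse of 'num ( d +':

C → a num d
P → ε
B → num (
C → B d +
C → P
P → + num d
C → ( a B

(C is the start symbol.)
Stack is shown with the top on the left.

Stack        Input        Action
--------------------------------
C $          num ( d + $  output C → B d +
B d + $      num ( d + $  output B → num (
num ( d + $  num ( d + $  match 'num'
( d + $      ( d + $      match '('
d + $        d + $        match 'd'
+ $          + $          match '+'
$            $            accept

The string is accepted.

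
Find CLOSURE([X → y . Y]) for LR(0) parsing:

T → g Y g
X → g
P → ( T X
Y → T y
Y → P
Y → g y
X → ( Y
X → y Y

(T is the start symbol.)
Start with: [X → y . Y]
  [X → y . Y] has the dot before Y: add [Y → . T y], [Y → . P], [Y → . g y]
  [Y → . T y] has the dot before T: add [T → . g Y g]
  [Y → . P] has the dot before P: add [P → . ( T X]
No further items can be added.

CLOSURE = { [P → . ( T X], [T → . g Y g], [X → y . Y], [Y → . P], [Y → . T y], [Y → . g y] }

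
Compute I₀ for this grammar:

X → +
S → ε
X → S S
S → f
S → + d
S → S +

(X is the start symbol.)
First, augment the grammar with X' → X
I₀ = CLOSURE({ [X' → . X] }):
  [X' → . X] has the dot before X: add [X → . +], [X → . S S]
  [X → . S S] has the dot before S: add [S → .], [S → . f], [S → . + d], [S → . S +]
No further items can be added.

I₀ = { [S → . + d], [S → . S +], [S → . f], [S → .], [X → . +], [X → . S S], [X' → . X] }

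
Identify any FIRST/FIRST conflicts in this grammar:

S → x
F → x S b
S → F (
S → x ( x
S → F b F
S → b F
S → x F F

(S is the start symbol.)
Yes. S → x / S → F '(' on { 'x' }; S → x / S → x '(' x on { 'x' }; S → x / S → F b F on { 'x' }; S → x / S → x F F on { 'x' }; S → F '(' / S → x '(' x on { 'x' }; S → F '(' / S → F b F on { 'x' }; S → F '(' / S → x F F on { 'x' }; S → x '(' x / S → F b F on { 'x' }; S → x '(' x / S → x F F on { 'x' }; S → F b F / S → x F F on { 'x' }

A FIRST/FIRST conflict occurs when two productions N → α and N → β for the same non-terminal have FIRST(α) ∩ FIRST(β) ≠ ∅ (with ε ∈ FIRST of a nullable right-hand side, so two nullable alternatives also conflict).

FIRST sets of the non-terminals at (or reachable through a nullable prefix from) the front of some alternative:
  FIRST(F) = { 'x' }

Productions for S:
  S → x: FIRST = { 'x' }
  S → F (: FIRST = { 'x' }
  S → x ( x: FIRST = { 'x' }
  S → F b F: FIRST = { 'x' }
  S → b F: FIRST = { 'b' }
  S → x F F: FIRST = { 'x' }
F has only one production, so no FIRST/FIRST conflict is possible there.

Conflict for S: S → x and S → F (
  Overlap: { 'x' }
Conflict for S: S → x and S → x ( x
  Overlap: { 'x' }
Conflict for S: S → x and S → F b F
  Overlap: { 'x' }
Conflict for S: S → x and S → x F F
  Overlap: { 'x' }
Conflict for S: S → F ( and S → x ( x
  Overlap: { 'x' }
Conflict for S: S → F ( and S → F b F
  Overlap: { 'x' }
Conflict for S: S → F ( and S → x F F
  Overlap: { 'x' }
Conflict for S: S → x ( x and S → F b F
  Overlap: { 'x' }
Conflict for S: S → x ( x and S → x F F
  Overlap: { 'x' }
Conflict for S: S → F b F and S → x F F
  Overlap: { 'x' }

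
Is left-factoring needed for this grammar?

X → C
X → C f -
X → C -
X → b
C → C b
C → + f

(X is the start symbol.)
Left-factoring is needed when two productions for the same non-terminal
share a common prefix on the right-hand side.

Productions for X:
  X → C
  X → C f -
  X → C -
  X → b
Productions for C:
  C → C b
  C → + f

Found common prefix 'C' in productions for X

Answer: Yes, X has productions with common prefix 'C'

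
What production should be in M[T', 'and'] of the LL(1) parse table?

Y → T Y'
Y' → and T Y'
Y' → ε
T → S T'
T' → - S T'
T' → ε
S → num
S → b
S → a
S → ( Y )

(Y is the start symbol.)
To find M[T', 'and'], we find productions for T' where 'and' is in the predict set (PREDICT(N → α) = (FIRST(α) \ {ε}) ∪ (FOLLOW(N) if α ⇒* ε)).

Relevant sets:
  FOLLOW(T') = { $, ')', 'and' }

T' → - S T': PREDICT = { '-' }
T' → ε: PREDICT = { $, ')', 'and' }
  'and' is in predict set, so this production goes in M[T', 'and']

M[T', 'and'] = T' → ε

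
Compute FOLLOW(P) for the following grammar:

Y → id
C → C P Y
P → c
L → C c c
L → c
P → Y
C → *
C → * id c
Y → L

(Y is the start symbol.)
{ '*', 'c', 'id' }

To compute FOLLOW(P), find every occurrence of P on a right-hand side N → α P β: add FIRST(β) \ {ε}, and if β is empty or nullable also add FOLLOW(N). Iterate to a fixed point.

In C → C P Y: P is followed by Y, add FIRST(Y) \ {ε} = { '*', 'c', 'id' }

Taking the union: FOLLOW(P) = { '*', 'c', 'id' }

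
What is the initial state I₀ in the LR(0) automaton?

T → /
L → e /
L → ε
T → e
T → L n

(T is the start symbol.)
First, augment the grammar with T' → T
I₀ = CLOSURE({ [T' → . T] }):
  [T' → . T] has the dot before T: add [T → . /], [T → . e], [T → . L n]
  [T → . L n] has the dot before L: add [L → . e /], [L → .]
No further items can be added.

I₀ = { [L → . e /], [L → .], [T → . /], [T → . L n], [T → . e], [T' → . T] }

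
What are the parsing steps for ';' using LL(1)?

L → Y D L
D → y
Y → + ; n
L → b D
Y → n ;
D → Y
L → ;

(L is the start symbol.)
LL(1) parsing maintains a stack (initially the start symbol over $) and the input. At each step: if the stack top is a terminal, match it against the current input token; if it is a non-terminal N, replace it with the RHS of M[N, lookahead] (the unique production whose predict set contains the lookahead).

Stack is shown with the top on the left.

Stack  Input  Action
--------------------
L $    ; $    output L → ;
; $    ; $    match ';'
$      $      accept

The string is accepted.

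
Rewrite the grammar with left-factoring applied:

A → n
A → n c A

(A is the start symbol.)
Left-factoring transforms A → αβ₁ | αβ₂ into A → αA' and A' → β₁ | β₂
(α is the longest common prefix among the alternatives). Repeat until
no nonterminal has two alternatives with a common prefix.

Round 1: A has alternatives sharing prefix 'n'. Introduce A': A → n A'
  Add: A' → ε
  Add: A' → c A

No remaining common prefixes — done.

Resulting grammar:
A → n A'
A' → ε
A' → c A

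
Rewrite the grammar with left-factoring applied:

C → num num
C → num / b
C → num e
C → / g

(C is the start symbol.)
C → num C'
C' → num
C' → / b
C' → e
C → / g

Left-factoring transforms A → αβ₁ | αβ₂ into A → αA' and A' → β₁ | β₂
(α is the longest common prefix among the alternatives). Repeat until
no nonterminal has two alternatives with a common prefix.

Round 1: C has alternatives sharing prefix 'num'. Introduce C': C → num C'
  Add: C' → num
  Add: C' → / b
  Add: C' → e

No remaining common prefixes — done.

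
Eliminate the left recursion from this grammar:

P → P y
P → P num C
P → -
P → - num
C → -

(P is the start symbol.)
P is directly left-recursive. The standard transformation for
  A → A α₁ | ... | A α_m | β₁ | ... | β_n
is
  A  → β₁ A' | ... | β_n A'
  A' → α₁ A' | ... | α_m A' | ε

P → - becomes P → - P'
P → - num becomes P → - num P'
P → P y becomes P' → y P'
P → P num C becomes P' → num C P'
Add P' → ε

Productions for other non-terminals are unchanged:
  C → -

Resulting grammar:
P → - P'
P → - num P'
P' → y P'
P' → num C P'
P' → ε
C → -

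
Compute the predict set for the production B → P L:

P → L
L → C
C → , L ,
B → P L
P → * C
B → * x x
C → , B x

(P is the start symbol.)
PREDICT(B → P L) = (FIRST(RHS) \ {ε}) ∪ (FOLLOW(B) if ε ∈ FIRST(RHS), i.e. RHS ⇒* ε)
FIRST(P) = { '*', ',' }
FIRST(P L) = { '*', ',' }
ε ∉ FIRST(P L), so FOLLOW(B) is not added.
PREDICT(B → P L) = { '*', ',' }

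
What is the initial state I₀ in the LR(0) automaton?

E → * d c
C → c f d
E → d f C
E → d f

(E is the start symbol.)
First, augment the grammar with E' → E
I₀ = CLOSURE({ [E' → . E] }):
  [E' → . E] has the dot before E: add [E → . * d c], [E → . d f C], [E → . d f]
No further items can be added.

I₀ = { [E → . * d c], [E → . d f C], [E → . d f], [E' → . E] }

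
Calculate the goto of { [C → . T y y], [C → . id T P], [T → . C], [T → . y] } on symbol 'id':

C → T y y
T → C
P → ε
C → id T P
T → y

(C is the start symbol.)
{ [C → . T y y], [C → . id T P], [C → id . T P], [T → . C], [T → . y] }

GOTO(I, 'id') = CLOSURE({ [A → αX.β] : [A → α.Xβ] ∈ I, X = 'id' })

Items with dot before 'id', with the dot advanced:
  [C → . id T P] → [C → id . T P]
Closure of the advanced items:
  [C → id . T P] has the dot before T: add [T → . C], [T → . y]
  [T → . C] has the dot before C: add [C → . T y y], [C → . id T P]

GOTO = { [C → . T y y], [C → . id T P], [C → id . T P], [T → . C], [T → . y] }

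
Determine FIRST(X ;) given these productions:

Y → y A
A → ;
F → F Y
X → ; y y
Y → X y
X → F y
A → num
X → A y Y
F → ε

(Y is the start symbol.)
{ ';', 'num', 'y' }

FIRST sets of the non-terminals involved (from the grammar, by fixed-point iteration):
  FIRST(X) = { ';', 'num', 'y' }

To compute FIRST(X ;), process the symbols left to right:
Symbol X is a non-terminal. Add FIRST(X) \ {ε} = { ';', 'num', 'y' }
X is not nullable (ε ∉ FIRST(X)), so stop here.
FIRST(X ;) = { ';', 'num', 'y' }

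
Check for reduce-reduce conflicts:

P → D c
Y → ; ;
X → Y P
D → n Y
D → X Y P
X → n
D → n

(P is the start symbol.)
Yes — I6: [D → n .] vs [X → n .]

A reduce-reduce conflict occurs when an LR(0) state has two complete items [A → α .] and [B → β .] — both call for a reduction, and with no lookahead the parser cannot choose between them.

Augment with P' → P and build the canonical LR(0) collection (I0 = CLOSURE({[P' → . P]}), then GOTO on every symbol after a dot until no new states appear). It has 13 states:
  I0: { [D → . X Y P], [D → . n Y], [D → . n], [P → . D c], [P' → . P], [X → . Y P], [X → . n], [Y → . ; ;] }  — shift
  I1: { [Y → ; . ;] }  — shift
  I2: { [P → D . c] }  — shift
  I3: { [P' → P .] }  — accept
  I4: { [D → X . Y P], [Y → . ; ;] }  — shift
  I5: { [D → . X Y P], [D → . n Y], [D → . n], [P → . D c], [X → . Y P], [X → . n], [X → Y . P], [Y → . ; ;] }  — shift
  I6: { [D → n . Y], [D → n .], [X → n .], [Y → . ; ;] }  — shift, 2 reduces
  I7: { [D → n Y .] }  — reduce
  I8: { [X → Y P .] }  — reduce
  I9: { [D → . X Y P], [D → . n Y], [D → . n], [D → X Y . P], [P → . D c], [X → . Y P], [X → . n], [Y → . ; ;] }  — shift
  I10: { [D → X Y P .] }  — reduce
  I11: { [P → D c .] }  — reduce
  I12: { [Y → ; ; .] }  — reduce

I6 contains complete items [D → n .], [X → n .] — reduce-reduce conflict.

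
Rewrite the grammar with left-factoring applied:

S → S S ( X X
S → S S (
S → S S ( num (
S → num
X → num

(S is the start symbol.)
Left-factoring transforms A → αβ₁ | αβ₂ into A → αA' and A' → β₁ | β₂
(α is the longest common prefix among the alternatives). Repeat until
no nonterminal has two alternatives with a common prefix.

Round 1: S has alternatives sharing prefix 'S S ('. Introduce S': S → S S ( S'
  Add: S' → X X
  Add: S' → ε
  Add: S' → num (

No remaining common prefixes — done.

Resulting grammar:
S → S S ( S'
S' → X X
S' → ε
S' → num (
S → num
X → num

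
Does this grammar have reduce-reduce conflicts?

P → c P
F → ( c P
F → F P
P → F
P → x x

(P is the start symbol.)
Augment with P' → P and build the canonical LR(0) collection (I0 = CLOSURE({[P' → . P]}), then GOTO on every symbol after a dot until no new states appear). It has 11 states:
  I0: { [F → . ( c P], [F → . F P], [P → . F], [P → . c P], [P → . x x], [P' → . P] }  — shift
  I1: { [F → ( . c P] }  — shift
  I2: { [F → . ( c P], [F → . F P], [F → F . P], [P → . F], [P → . c P], [P → . x x], [P → F .] }  — shift, reduce
  I3: { [P' → P .] }  — accept
  I4: { [F → . ( c P], [F → . F P], [P → . F], [P → . c P], [P → . x x], [P → c . P] }  — shift
  I5: { [P → x . x] }  — shift
  I6: { [P → x x .] }  — reduce
  I7: { [P → c P .] }  — reduce
  I8: { [F → F P .] }  — reduce
  I9: { [F → ( c . P], [F → . ( c P], [F → . F P], [P → . F], [P → . c P], [P → . x x] }  — shift
  I10: { [F → ( c P .] }  — reduce

No state contains more than one complete item.

Answer: No reduce-reduce conflicts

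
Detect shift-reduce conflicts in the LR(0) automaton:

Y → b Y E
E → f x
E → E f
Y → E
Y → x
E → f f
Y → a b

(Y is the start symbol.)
A shift-reduce conflict occurs when an LR(0) state has both:
  - a complete (reduce) item [A → α .] (dot at the end), and
  - a shift item [B → β . c γ] (dot before a terminal).

Augment with Y' → Y and build the canonical LR(0) collection (I0 = CLOSURE({[Y' → . Y]}), then GOTO on every symbol after a dot until no new states appear). It has 13 states:
  I0: { [E → . E f], [E → . f f], [E → . f x], [Y → . E], [Y → . a b], [Y → . b Y E], [Y → . x], [Y' → . Y] }  — shift
  I1: { [E → E . f], [Y → E .] }  — shift, reduce
  I2: { [Y' → Y .] }  — accept
  I3: { [Y → a . b] }  — shift
  I4: { [E → . E f], [E → . f f], [E → . f x], [Y → . E], [Y → . a b], [Y → . b Y E], [Y → . x], [Y → b . Y E] }  — shift
  I5: { [E → f . f], [E → f . x] }  — shift
  I6: { [Y → x .] }  — reduce
  I7: { [E → f f .] }  — reduce
  I8: { [E → f x .] }  — reduce
  I9: { [E → . E f], [E → . f f], [E → . f x], [Y → b Y . E] }  — shift
  I10: { [E → E . f], [Y → b Y E .] }  — shift, reduce
  I11: { [E → E f .] }  — reduce
  I12: { [Y → a b .] }  — reduce

I1 contains reduce item [Y → E .] and shift item [E → E . f] — shift-reduce conflict.
I10 contains reduce item [Y → b Y E .] and shift item [E → E . f] — shift-reduce conflict.

Answer: Yes — I1: [Y → E .] vs [E → E . f]; I10: [Y → b Y E .] vs [E → E . f]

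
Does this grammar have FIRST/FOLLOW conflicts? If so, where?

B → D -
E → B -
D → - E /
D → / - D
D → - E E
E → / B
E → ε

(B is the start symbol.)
Nullable non-terminals: E.
FIRST sets used below: FIRST(B) = { '-', '/' }

E: nullable alternative(s) E → ε; FOLLOW(E) = { '-', '/' }
  E → B -: FIRST \ {ε} = { '-', '/' } — overlaps FOLLOW(E) on { '-', '/' }: CONFLICT
  E → / B: FIRST \ {ε} = { '/' } — overlaps FOLLOW(E) on { '/' }: CONFLICT
  E → ε: FIRST \ {ε} = { } — this is the only nullable alternative, skip

B, D have no nullable alternative, so no FIRST/FOLLOW check is needed there.

So the grammar has 2 FIRST/FOLLOW conflicts (marked CONFLICT above).

Answer: Yes. E → B '-' with FOLLOW(E) on { '-', '/' }; E → '/' B with FOLLOW(E) on { '/' }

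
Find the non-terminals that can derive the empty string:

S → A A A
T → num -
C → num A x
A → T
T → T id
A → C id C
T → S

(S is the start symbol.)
A non-terminal is nullable if it can derive ε (the empty string): either it has an ε-production, or it has a production whose right-hand side consists entirely of nullable non-terminals.

There are no ε-productions, so no non-terminal can derive ε.
No non-terminals are nullable.

Answer: None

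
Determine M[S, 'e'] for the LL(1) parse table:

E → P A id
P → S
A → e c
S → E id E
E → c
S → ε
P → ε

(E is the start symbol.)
To find M[S, 'e'], we find productions for S where 'e' is in the predict set (PREDICT(N → α) = (FIRST(α) \ {ε}) ∪ (FOLLOW(N) if α ⇒* ε)).

Relevant sets:
  FIRST(E) = { 'c', 'e' }
  FOLLOW(S) = { 'e' }

S → E id E: PREDICT = { 'c', 'e' }
  'e' is in predict set, so this production goes in M[S, 'e']
S → ε: PREDICT = { 'e' }
  'e' is in predict set, so this production goes in M[S, 'e']

M[S, 'e'] = S → E id E, S → ε  (a multiply-defined cell — the grammar is not LL(1))

Answer: S → E id E, S → ε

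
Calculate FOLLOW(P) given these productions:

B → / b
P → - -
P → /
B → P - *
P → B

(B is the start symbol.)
To compute FOLLOW(P), find every occurrence of P on a right-hand side N → α P β: add FIRST(β) \ {ε}, and if β is empty or nullable also add FOLLOW(N). Iterate to a fixed point.

In B → P - *: P is followed by '-' '*', add FIRST('-' '*') \ {ε} = { '-' }

Taking the union: FOLLOW(P) = { '-' }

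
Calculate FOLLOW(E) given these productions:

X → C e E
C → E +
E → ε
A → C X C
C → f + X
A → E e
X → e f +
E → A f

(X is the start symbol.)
In X → C e E: E is at the end, add FOLLOW(X)
In C → E +: E is followed by '+', add FIRST('+') \ {ε} = { '+' }
In A → E e: E is followed by e, add FIRST(e) \ {ε} = { 'e' }

The FOLLOW sets referred to above (computed the same way, to a fixed point):
  FOLLOW(X) = { $, '+', 'e', 'f' }

Taking the union: FOLLOW(E) = { $, '+', 'e', 'f' }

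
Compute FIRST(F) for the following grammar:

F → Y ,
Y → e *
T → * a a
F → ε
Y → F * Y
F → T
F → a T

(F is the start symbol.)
FIRST sets of the other non-terminals involved (by the same procedure, iterated to a fixed point):
  FIRST(Y) = { '*', 'a', 'e' }
  FIRST(T) = { '*' }

From F → Y ,:
  - Y is a non-terminal: add FIRST(Y) \ {ε} = { '*', 'a', 'e' }
    Y is not nullable, so stop
From F → ε:
  - ε-production, so ε ∈ FIRST(F)
From F → T:
  - T is a non-terminal: add FIRST(T) \ {ε} = { '*' }
    T is not nullable, so stop
From F → a T:
  - a is a terminal: add 'a' and stop

Collecting: FIRST(F) = { '*', 'a', 'e', ε }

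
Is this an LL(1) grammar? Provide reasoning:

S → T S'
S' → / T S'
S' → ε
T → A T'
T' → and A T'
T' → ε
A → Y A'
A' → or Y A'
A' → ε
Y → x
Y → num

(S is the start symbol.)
Yes, the grammar is LL(1).

Relevant sets:
  FOLLOW(S') = { $ }
  FOLLOW(T') = { $, '/' }
  FOLLOW(A') = { $, '/', 'and' }

For S':
  PREDICT(S' → '/' T S') = { '/' }
  PREDICT(S' → ε) = { $ }
For T':
  PREDICT(T' → and A T') = { 'and' }
  PREDICT(T' → ε) = { $, '/' }
For A':
  PREDICT(A' → or Y A') = { 'or' }
  PREDICT(A' → ε) = { $, '/', 'and' }
For Y:
  PREDICT(Y → x) = { 'x' }
  PREDICT(Y → num) = { 'num' }
S, T, A have a single production, so nothing to check there.

All predict sets are disjoint. The grammar IS LL(1).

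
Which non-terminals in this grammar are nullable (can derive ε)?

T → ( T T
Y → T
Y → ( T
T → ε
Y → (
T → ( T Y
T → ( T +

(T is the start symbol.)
{ 'T', 'Y' }

ε-productions: T → ε
So T is immediately nullable.
Y → T: every symbol on the right is nullable, so Y is nullable too.
Every non-terminal is now nullable.
Nullable = { 'T', 'Y' }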